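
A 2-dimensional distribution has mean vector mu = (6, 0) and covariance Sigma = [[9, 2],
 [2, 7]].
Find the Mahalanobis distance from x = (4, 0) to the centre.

Step 1 — centre the observation: (x - mu) = (-2, 0).

Step 2 — invert Sigma. det(Sigma) = 9·7 - (2)² = 59.
  Sigma^{-1} = (1/det) · [[d, -b], [-b, a]] = [[0.1186, -0.0339],
 [-0.0339, 0.1525]].

Step 3 — form the quadratic (x - mu)^T · Sigma^{-1} · (x - mu):
  Sigma^{-1} · (x - mu) = (-0.2373, 0.0678).
  (x - mu)^T · [Sigma^{-1} · (x - mu)] = (-2)·(-0.2373) + (0)·(0.0678) = 0.4746.

Step 4 — take square root: d = √(0.4746) ≈ 0.6889.

d(x, mu) = √(0.4746) ≈ 0.6889


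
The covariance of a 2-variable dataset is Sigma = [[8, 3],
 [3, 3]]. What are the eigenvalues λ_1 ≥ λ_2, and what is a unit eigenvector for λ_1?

Step 1 — characteristic polynomial of 2×2 Sigma:
  det(Sigma - λI) = λ² - trace · λ + det = 0.
  trace = 8 + 3 = 11, det = 8·3 - (3)² = 15.
Step 2 — discriminant:
  Δ = trace² - 4·det = 121 - 60 = 61.
Step 3 — eigenvalues:
  λ = (trace ± √Δ)/2 = (11 ± 7.8102)/2,
  λ_1 = 9.4051,  λ_2 = 1.5949.

Step 4 — unit eigenvector for λ_1: solve (Sigma - λ_1 I)v = 0. First row:
  (8 - 9.4051)·v_x + (3)·v_y = 0, i.e. (-1.4051)·v_x + (3)·v_y = 0,
  so v ∝ (b, λ_1 - a) = (3, 1.4051) = u.
  ||u|| = √((3)² + (1.4051)²) = √(10.9744) ≈ 3.3128,
  v_1 = u/||u|| ≈ (0.9056, 0.4242) (||v_1|| = 1).

λ_1 = 9.4051,  λ_2 = 1.5949;  v_1 ≈ (0.9056, 0.4242)


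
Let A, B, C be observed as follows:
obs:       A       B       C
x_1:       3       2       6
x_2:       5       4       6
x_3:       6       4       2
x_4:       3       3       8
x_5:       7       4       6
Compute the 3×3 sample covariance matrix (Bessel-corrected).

Step 1 — column means:
  mean(A) = (3 + 5 + 6 + 3 + 7) / 5 = 24/5 = 4.8
  mean(B) = (2 + 4 + 4 + 3 + 4) / 5 = 17/5 = 3.4
  mean(C) = (6 + 6 + 2 + 8 + 6) / 5 = 28/5 = 5.6

Step 2 — sample covariance S[i,j] = (1/(n-1)) · Σ_k (x_{k,i} - mean_i) · (x_{k,j} - mean_j), with n-1 = 4.
  S[A,A] = ((-1.8)·(-1.8) + (0.2)·(0.2) + (1.2)·(1.2) + (-1.8)·(-1.8) + (2.2)·(2.2)) / 4 = 12.8/4 = 3.2
  S[A,B] = ((-1.8)·(-1.4) + (0.2)·(0.6) + (1.2)·(0.6) + (-1.8)·(-0.4) + (2.2)·(0.6)) / 4 = 5.4/4 = 1.35
  S[A,C] = ((-1.8)·(0.4) + (0.2)·(0.4) + (1.2)·(-3.6) + (-1.8)·(2.4) + (2.2)·(0.4)) / 4 = -8.4/4 = -2.1
  S[B,B] = ((-1.4)·(-1.4) + (0.6)·(0.6) + (0.6)·(0.6) + (-0.4)·(-0.4) + (0.6)·(0.6)) / 4 = 3.2/4 = 0.8
  S[B,C] = ((-1.4)·(0.4) + (0.6)·(0.4) + (0.6)·(-3.6) + (-0.4)·(2.4) + (0.6)·(0.4)) / 4 = -3.2/4 = -0.8
  S[C,C] = ((0.4)·(0.4) + (0.4)·(0.4) + (-3.6)·(-3.6) + (2.4)·(2.4) + (0.4)·(0.4)) / 4 = 19.2/4 = 4.8

S is symmetric (S[j,i] = S[i,j]). Assembling:

S = [[3.2, 1.35, -2.1],
 [1.35, 0.8, -0.8],
 [-2.1, -0.8, 4.8]]


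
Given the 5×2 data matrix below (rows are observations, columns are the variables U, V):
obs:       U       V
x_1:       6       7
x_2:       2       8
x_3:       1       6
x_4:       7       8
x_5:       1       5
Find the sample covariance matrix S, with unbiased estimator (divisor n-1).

Step 1 — column means:
  mean(U) = (6 + 2 + 1 + 7 + 1) / 5 = 17/5 = 3.4
  mean(V) = (7 + 8 + 6 + 8 + 5) / 5 = 34/5 = 6.8

Step 2 — sample covariance S[i,j] = (1/(n-1)) · Σ_k (x_{k,i} - mean_i) · (x_{k,j} - mean_j), with n-1 = 4.
  S[U,U] = ((2.6)·(2.6) + (-1.4)·(-1.4) + (-2.4)·(-2.4) + (3.6)·(3.6) + (-2.4)·(-2.4)) / 4 = 33.2/4 = 8.3
  S[U,V] = ((2.6)·(0.2) + (-1.4)·(1.2) + (-2.4)·(-0.8) + (3.6)·(1.2) + (-2.4)·(-1.8)) / 4 = 9.4/4 = 2.35
  S[V,V] = ((0.2)·(0.2) + (1.2)·(1.2) + (-0.8)·(-0.8) + (1.2)·(1.2) + (-1.8)·(-1.8)) / 4 = 6.8/4 = 1.7

S is symmetric (S[j,i] = S[i,j]). Assembling:

S = [[8.3, 2.35],
 [2.35, 1.7]]


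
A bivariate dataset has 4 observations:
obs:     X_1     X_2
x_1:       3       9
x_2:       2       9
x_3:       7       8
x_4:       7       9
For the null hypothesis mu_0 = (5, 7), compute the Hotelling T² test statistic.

Step 1 — sample mean vector:
  mean(X_1) = (3 + 2 + 7 + 7) / 4 = 19/4 = 4.75
  mean(X_2) = (9 + 9 + 8 + 9) / 4 = 35/4 = 8.75
  x̄ = (4.75, 8.75),  deviation x̄ - mu_0 = (4.75, 8.75) - (5, 7) = (-0.25, 1.75).

Step 2 — sample covariance matrix, S[i,j] = (1/(n-1)) · Σ_k (x_{k,i} - mean_i) · (x_{k,j} - mean_j), divisor n-1 = 3:
  S[X_1,X_1] = ((-1.75)·(-1.75) + (-2.75)·(-2.75) + (2.25)·(2.25) + (2.25)·(2.25)) / 3 = 20.75/3 = 6.9167
  S[X_1,X_2] = ((-1.75)·(0.25) + (-2.75)·(0.25) + (2.25)·(-0.75) + (2.25)·(0.25)) / 3 = -2.25/3 = -0.75
  S[X_2,X_2] = ((0.25)·(0.25) + (0.25)·(0.25) + (-0.75)·(-0.75) + (0.25)·(0.25)) / 3 = 0.75/3 = 0.25
  S = [[6.9167, -0.75],
 [-0.75, 0.25]].

Step 3 — invert S. det(S) = 6.9167·0.25 - (-0.75)² = 1.1667.
  S^{-1} = (1/det) · [[d, -b], [-b, a]] = [[0.2143, 0.6429],
 [0.6429, 5.9286]].

Step 4 — quadratic form (x̄ - mu_0)^T · S^{-1} · (x̄ - mu_0):
  S^{-1} · (x̄ - mu_0) = (1.0714, 10.2143),
  (x̄ - mu_0)^T · [...] = (-0.25)·(1.0714) + (1.75)·(10.2143) = 17.6071.

Step 5 — scale by n: T² = 4 · 17.6071 = 70.4286.

T² ≈ 70.4286


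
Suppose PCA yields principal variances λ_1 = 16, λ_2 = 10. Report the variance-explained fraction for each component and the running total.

Step 1 — total variance = trace(Sigma) = Σ λ_i = 16 + 10 = 26.

Step 2 — fraction explained by component i = λ_i / Σ λ:
  PC1: 16/26 = 0.6154
  PC2: 10/26 = 0.3846

Step 3 — cumulative fraction after k components = (λ_1 + ... + λ_k) / Σ λ:
  k = 1: 16/26 = 0.6154
  k = 2: (16 + 10)/26 = 26/26 = 1

Summary (fraction, with percent):

explained: PC1 0.6154 (61.54%), PC2 0.3846 (38.46%);  cumulative: 0.6154, 1


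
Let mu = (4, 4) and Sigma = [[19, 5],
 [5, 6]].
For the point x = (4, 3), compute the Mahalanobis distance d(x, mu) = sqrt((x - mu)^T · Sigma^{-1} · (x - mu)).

Step 1 — centre the observation: (x - mu) = (0, -1).

Step 2 — invert Sigma. det(Sigma) = 19·6 - (5)² = 89.
  Sigma^{-1} = (1/det) · [[d, -b], [-b, a]] = [[0.0674, -0.0562],
 [-0.0562, 0.2135]].

Step 3 — form the quadratic (x - mu)^T · Sigma^{-1} · (x - mu):
  Sigma^{-1} · (x - mu) = (0.0562, -0.2135).
  (x - mu)^T · [Sigma^{-1} · (x - mu)] = (0)·(0.0562) + (-1)·(-0.2135) = 0.2135.

Step 4 — take square root: d = √(0.2135) ≈ 0.462.

d(x, mu) = √(0.2135) ≈ 0.462


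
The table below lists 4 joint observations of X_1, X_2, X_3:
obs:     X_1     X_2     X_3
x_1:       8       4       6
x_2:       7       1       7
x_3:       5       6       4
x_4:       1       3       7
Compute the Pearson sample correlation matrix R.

Step 1 — column means:
  mean(X_1) = (8 + 7 + 5 + 1) / 4 = 21/4 = 5.25
  mean(X_2) = (4 + 1 + 6 + 3) / 4 = 14/4 = 3.5
  mean(X_3) = (6 + 7 + 4 + 7) / 4 = 24/4 = 6

Step 2 — sample variances and covariances s[i,j] = (1/(n-1)) · Σ_k (x_{k,i} - mean_i) · (x_{k,j} - mean_j), with n-1 = 3:
  s[X_1,X_1] = ((2.75)·(2.75) + (1.75)·(1.75) + (-0.25)·(-0.25) + (-4.25)·(-4.25)) / 3 = 28.75/3 = 9.5833
  s[X_1,X_2] = ((2.75)·(0.5) + (1.75)·(-2.5) + (-0.25)·(2.5) + (-4.25)·(-0.5)) / 3 = -1.5/3 = -0.5
  s[X_1,X_3] = ((2.75)·(0) + (1.75)·(1) + (-0.25)·(-2) + (-4.25)·(1)) / 3 = -2/3 = -0.6667
  s[X_2,X_2] = ((0.5)·(0.5) + (-2.5)·(-2.5) + (2.5)·(2.5) + (-0.5)·(-0.5)) / 3 = 13/3 = 4.3333
  s[X_2,X_3] = ((0.5)·(0) + (-2.5)·(1) + (2.5)·(-2) + (-0.5)·(1)) / 3 = -8/3 = -2.6667
  s[X_3,X_3] = ((0)·(0) + (1)·(1) + (-2)·(-2) + (1)·(1)) / 3 = 6/3 = 2
  Sample standard deviations s_i = √(s[i,i]):
  s(X_1) = √(9.5833) = 3.0957
  s(X_2) = √(4.3333) = 2.0817
  s(X_3) = √(2) = 1.4142

Step 3 — r_{ij} = s_{ij} / (s_i · s_j):
  r[X_1,X_1] = 1 (diagonal).
  r[X_1,X_2] = -0.5 / (3.0957 · 2.0817) = -0.5 / 6.4442 = -0.0776
  r[X_1,X_3] = -0.6667 / (3.0957 · 1.4142) = -0.6667 / 4.378 = -0.1523
  r[X_2,X_2] = 1 (diagonal).
  r[X_2,X_3] = -2.6667 / (2.0817 · 1.4142) = -2.6667 / 2.9439 = -0.9058
  r[X_3,X_3] = 1 (diagonal).

R is symmetric with unit diagonal. Assembling:

R = [[1, -0.0776, -0.1523],
 [-0.0776, 1, -0.9058],
 [-0.1523, -0.9058, 1]]


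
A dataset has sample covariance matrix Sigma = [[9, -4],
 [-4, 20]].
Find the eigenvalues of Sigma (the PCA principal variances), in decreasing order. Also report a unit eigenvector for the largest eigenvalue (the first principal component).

Step 1 — characteristic polynomial of 2×2 Sigma:
  det(Sigma - λI) = λ² - trace · λ + det = 0.
  trace = 9 + 20 = 29, det = 9·20 - (-4)² = 164.
Step 2 — discriminant:
  Δ = trace² - 4·det = 841 - 656 = 185.
Step 3 — eigenvalues:
  λ = (trace ± √Δ)/2 = (29 ± 13.6015)/2,
  λ_1 = 21.3007,  λ_2 = 7.6993.

Step 4 — unit eigenvector for λ_1: solve (Sigma - λ_1 I)v = 0. First row:
  (9 - 21.3007)·v_x + (-4)·v_y = 0, i.e. (-12.3007)·v_x + (-4)·v_y = 0,
  so v ∝ (b, λ_1 - a) = (-4, 12.3007); multiply by -1 so the first entry is positive: u = (4, -12.3007).
  ||u|| = √((4)² + (-12.3007)²) = √(167.3081) ≈ 12.9348,
  v_1 = u/||u|| ≈ (0.3092, -0.951) (||v_1|| = 1).

λ_1 = 21.3007,  λ_2 = 7.6993;  v_1 ≈ (0.3092, -0.951)


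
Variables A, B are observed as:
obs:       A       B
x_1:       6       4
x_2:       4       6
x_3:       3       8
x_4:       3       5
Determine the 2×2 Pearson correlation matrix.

Step 1 — column means:
  mean(A) = (6 + 4 + 3 + 3) / 4 = 16/4 = 4
  mean(B) = (4 + 6 + 8 + 5) / 4 = 23/4 = 5.75

Step 2 — sample variances and covariances s[i,j] = (1/(n-1)) · Σ_k (x_{k,i} - mean_i) · (x_{k,j} - mean_j), with n-1 = 3:
  s[A,A] = ((2)·(2) + (0)·(0) + (-1)·(-1) + (-1)·(-1)) / 3 = 6/3 = 2
  s[A,B] = ((2)·(-1.75) + (0)·(0.25) + (-1)·(2.25) + (-1)·(-0.75)) / 3 = -5/3 = -1.6667
  s[B,B] = ((-1.75)·(-1.75) + (0.25)·(0.25) + (2.25)·(2.25) + (-0.75)·(-0.75)) / 3 = 8.75/3 = 2.9167
  Sample standard deviations s_i = √(s[i,i]):
  s(A) = √(2) = 1.4142
  s(B) = √(2.9167) = 1.7078

Step 3 — r_{ij} = s_{ij} / (s_i · s_j):
  r[A,A] = 1 (diagonal).
  r[A,B] = -1.6667 / (1.4142 · 1.7078) = -1.6667 / 2.4152 = -0.6901
  r[B,B] = 1 (diagonal).

R is symmetric with unit diagonal. Assembling:

R = [[1, -0.6901],
 [-0.6901, 1]]


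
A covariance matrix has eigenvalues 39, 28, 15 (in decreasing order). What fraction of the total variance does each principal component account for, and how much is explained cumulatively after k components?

Step 1 — total variance = trace(Sigma) = Σ λ_i = 39 + 28 + 15 = 82.

Step 2 — fraction explained by component i = λ_i / Σ λ:
  PC1: 39/82 = 0.4756
  PC2: 28/82 = 0.3415
  PC3: 15/82 = 0.1829

Step 3 — cumulative fraction after k components = (λ_1 + ... + λ_k) / Σ λ:
  k = 1: 39/82 = 0.4756
  k = 2: (39 + 28)/82 = 67/82 = 0.8171
  k = 3: (39 + 28 + 15)/82 = 82/82 = 1

Summary (fraction, with percent):

explained: PC1 0.4756 (47.56%), PC2 0.3415 (34.15%), PC3 0.1829 (18.29%);  cumulative: 0.4756, 0.8171, 1


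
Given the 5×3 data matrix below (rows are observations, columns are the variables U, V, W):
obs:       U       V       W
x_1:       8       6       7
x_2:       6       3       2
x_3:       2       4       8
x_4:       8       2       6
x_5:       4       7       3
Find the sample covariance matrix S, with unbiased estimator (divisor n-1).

Step 1 — column means:
  mean(U) = (8 + 6 + 2 + 8 + 4) / 5 = 28/5 = 5.6
  mean(V) = (6 + 3 + 4 + 2 + 7) / 5 = 22/5 = 4.4
  mean(W) = (7 + 2 + 8 + 6 + 3) / 5 = 26/5 = 5.2

Step 2 — sample covariance S[i,j] = (1/(n-1)) · Σ_k (x_{k,i} - mean_i) · (x_{k,j} - mean_j), with n-1 = 4.
  S[U,U] = ((2.4)·(2.4) + (0.4)·(0.4) + (-3.6)·(-3.6) + (2.4)·(2.4) + (-1.6)·(-1.6)) / 4 = 27.2/4 = 6.8
  S[U,V] = ((2.4)·(1.6) + (0.4)·(-1.4) + (-3.6)·(-0.4) + (2.4)·(-2.4) + (-1.6)·(2.6)) / 4 = -5.2/4 = -1.3
  S[U,W] = ((2.4)·(1.8) + (0.4)·(-3.2) + (-3.6)·(2.8) + (2.4)·(0.8) + (-1.6)·(-2.2)) / 4 = -1.6/4 = -0.4
  S[V,V] = ((1.6)·(1.6) + (-1.4)·(-1.4) + (-0.4)·(-0.4) + (-2.4)·(-2.4) + (2.6)·(2.6)) / 4 = 17.2/4 = 4.3
  S[V,W] = ((1.6)·(1.8) + (-1.4)·(-3.2) + (-0.4)·(2.8) + (-2.4)·(0.8) + (2.6)·(-2.2)) / 4 = -1.4/4 = -0.35
  S[W,W] = ((1.8)·(1.8) + (-3.2)·(-3.2) + (2.8)·(2.8) + (0.8)·(0.8) + (-2.2)·(-2.2)) / 4 = 26.8/4 = 6.7

S is symmetric (S[j,i] = S[i,j]). Assembling:

S = [[6.8, -1.3, -0.4],
 [-1.3, 4.3, -0.35],
 [-0.4, -0.35, 6.7]]


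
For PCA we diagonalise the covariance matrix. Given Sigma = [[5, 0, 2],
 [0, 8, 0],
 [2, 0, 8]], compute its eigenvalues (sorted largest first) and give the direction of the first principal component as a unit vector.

Step 1 — characteristic polynomial p(λ) = det(λI - Sigma) = λ³ - tr·λ² + c_1·λ - det, where tr = trace, c_1 = sum of the principal 2×2 minors, det = det(Sigma):
  tr = 5 + 8 + 8 = 21,
  c_1 = (5·8 - (0)²) + (5·8 - (2)²) + (8·8 - (0)²) = 40 + 36 + 64 = 140,
  det = 5·(8·8 - (0)²) - (0)·((0)·8 - (0)·(2)) + (2)·((0)·(0) - 8·(2)) = 5·(64) - (0)·(0) + (2)·(-16) = 288.
  So p(λ) = λ³ - 21λ² + 140λ - 288.
Step 2 — look for an integer root (rational root theorem: any rational root is an integer divisor of 288). Testing λ = 4:
  p(4) = 64 - 336 + 560 - 288 = 0  ✓
  Dividing out (λ - 4): p(λ) = (λ - 4)(λ² - 17λ + 72).
Step 3 — remaining eigenvalues from the quadratic λ² - 17λ + 72 = 0:
  Δ = 17² - 4·72 = 289 - 288 = 1,  λ = (17 ± √1)/2 = (17 ± 1)/2 = 9 or 8.
  Sorted: λ_1 = 9,  λ_2 = 8,  λ_3 = 4  (check: sum = 21 = tr ✓).

Step 4 — unit eigenvector for λ_1 = 9: v spans the null space of (Sigma - λ_1 I), whose rows are
  r_1 = (-4, 0, 2),  r_2 = (0, -1, 0),  r_3 = (2, 0, -1).
  v is orthogonal to every row, so take v ∝ r_1 × r_2 = ((0)·(0) - (2)·(-1), (2)·(0) - (-4)·(0), (-4)·(-1) - (0)·(0)) = (2, 0, 4).
  Rescale (divide by 2): u = (1, 0, 2).
  ||u|| = √((1)² + (0)² + (2)²) = √(5) ≈ 2.2361,  v_1 = u/||u|| ≈ (0.4472, 0, 0.8944) (||v_1|| = 1).

λ_1 = 9,  λ_2 = 8,  λ_3 = 4;  v_1 ≈ (0.4472, 0, 0.8944)


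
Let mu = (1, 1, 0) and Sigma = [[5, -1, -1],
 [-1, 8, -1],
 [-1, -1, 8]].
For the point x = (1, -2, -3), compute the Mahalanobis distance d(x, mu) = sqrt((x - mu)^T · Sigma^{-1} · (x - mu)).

Step 1 — centre the observation: (x - mu) = (0, -3, -3).

Step 2 — invert Sigma (cofactor / det for 3×3, or solve directly):
  Sigma^{-1} = [[0.2121, 0.0303, 0.0303],
 [0.0303, 0.1313, 0.0202],
 [0.0303, 0.0202, 0.1313]].

Step 3 — form the quadratic (x - mu)^T · Sigma^{-1} · (x - mu):
  Sigma^{-1} · (x - mu) = (-0.1818, -0.4545, -0.4545).
  (x - mu)^T · [Sigma^{-1} · (x - mu)] = (0)·(-0.1818) + (-3)·(-0.4545) + (-3)·(-0.4545) = 2.7273.

Step 4 — take square root: d = √(2.7273) ≈ 1.6514.

d(x, mu) = √(2.7273) ≈ 1.6514


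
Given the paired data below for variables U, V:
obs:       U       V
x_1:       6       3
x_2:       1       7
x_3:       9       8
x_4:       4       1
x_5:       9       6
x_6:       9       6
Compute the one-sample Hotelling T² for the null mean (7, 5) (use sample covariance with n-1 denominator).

Step 1 — sample mean vector:
  mean(U) = (6 + 1 + 9 + 4 + 9 + 9) / 6 = 38/6 = 6.3333
  mean(V) = (3 + 7 + 8 + 1 + 6 + 6) / 6 = 31/6 = 5.1667
  x̄ = (6.3333, 5.1667),  deviation x̄ - mu_0 = (6.3333, 5.1667) - (7, 5) = (-0.6667, 0.1667).

Step 2 — sample covariance matrix, S[i,j] = (1/(n-1)) · Σ_k (x_{k,i} - mean_i) · (x_{k,j} - mean_j), divisor n-1 = 5:
  S[U,U] = ((-0.3333)·(-0.3333) + (-5.3333)·(-5.3333) + (2.6667)·(2.6667) + (-2.3333)·(-2.3333) + (2.6667)·(2.6667) + (2.6667)·(2.6667)) / 5 = 55.3333/5 = 11.0667
  S[U,V] = ((-0.3333)·(-2.1667) + (-5.3333)·(1.8333) + (2.6667)·(2.8333) + (-2.3333)·(-4.1667) + (2.6667)·(0.8333) + (2.6667)·(0.8333)) / 5 = 12.6667/5 = 2.5333
  S[V,V] = ((-2.1667)·(-2.1667) + (1.8333)·(1.8333) + (2.8333)·(2.8333) + (-4.1667)·(-4.1667) + (0.8333)·(0.8333) + (0.8333)·(0.8333)) / 5 = 34.8333/5 = 6.9667
  S = [[11.0667, 2.5333],
 [2.5333, 6.9667]].

Step 3 — invert S. det(S) = 11.0667·6.9667 - (2.5333)² = 70.68.
  S^{-1} = (1/det) · [[d, -b], [-b, a]] = [[0.0986, -0.0358],
 [-0.0358, 0.1566]].

Step 4 — quadratic form (x̄ - mu_0)^T · S^{-1} · (x̄ - mu_0):
  S^{-1} · (x̄ - mu_0) = (-0.0717, 0.05),
  (x̄ - mu_0)^T · [...] = (-0.6667)·(-0.0717) + (0.1667)·(0.05) = 0.0561.

Step 5 — scale by n: T² = 6 · 0.0561 = 0.3367.

T² ≈ 0.3367


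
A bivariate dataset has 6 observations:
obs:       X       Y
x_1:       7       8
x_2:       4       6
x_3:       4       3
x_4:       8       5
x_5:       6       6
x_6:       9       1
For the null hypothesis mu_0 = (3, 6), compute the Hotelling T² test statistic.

Step 1 — sample mean vector:
  mean(X) = (7 + 4 + 4 + 8 + 6 + 9) / 6 = 38/6 = 6.3333
  mean(Y) = (8 + 6 + 3 + 5 + 6 + 1) / 6 = 29/6 = 4.8333
  x̄ = (6.3333, 4.8333),  deviation x̄ - mu_0 = (6.3333, 4.8333) - (3, 6) = (3.3333, -1.1667).

Step 2 — sample covariance matrix, S[i,j] = (1/(n-1)) · Σ_k (x_{k,i} - mean_i) · (x_{k,j} - mean_j), divisor n-1 = 5:
  S[X,X] = ((0.6667)·(0.6667) + (-2.3333)·(-2.3333) + (-2.3333)·(-2.3333) + (1.6667)·(1.6667) + (-0.3333)·(-0.3333) + (2.6667)·(2.6667)) / 5 = 21.3333/5 = 4.2667
  S[X,Y] = ((0.6667)·(3.1667) + (-2.3333)·(1.1667) + (-2.3333)·(-1.8333) + (1.6667)·(0.1667) + (-0.3333)·(1.1667) + (2.6667)·(-3.8333)) / 5 = -6.6667/5 = -1.3333
  S[Y,Y] = ((3.1667)·(3.1667) + (1.1667)·(1.1667) + (-1.8333)·(-1.8333) + (0.1667)·(0.1667) + (1.1667)·(1.1667) + (-3.8333)·(-3.8333)) / 5 = 30.8333/5 = 6.1667
  S = [[4.2667, -1.3333],
 [-1.3333, 6.1667]].

Step 3 — invert S. det(S) = 4.2667·6.1667 - (-1.3333)² = 24.5333.
  S^{-1} = (1/det) · [[d, -b], [-b, a]] = [[0.2514, 0.0543],
 [0.0543, 0.1739]].

Step 4 — quadratic form (x̄ - mu_0)^T · S^{-1} · (x̄ - mu_0):
  S^{-1} · (x̄ - mu_0) = (0.7745, -0.0217),
  (x̄ - mu_0)^T · [...] = (3.3333)·(0.7745) + (-1.1667)·(-0.0217) = 2.6069.

Step 5 — scale by n: T² = 6 · 2.6069 = 15.6413.

T² ≈ 15.6413


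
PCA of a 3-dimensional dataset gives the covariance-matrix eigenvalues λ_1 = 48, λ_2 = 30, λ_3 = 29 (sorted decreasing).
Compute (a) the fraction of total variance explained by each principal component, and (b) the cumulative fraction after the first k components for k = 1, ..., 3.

Step 1 — total variance = trace(Sigma) = Σ λ_i = 48 + 30 + 29 = 107.

Step 2 — fraction explained by component i = λ_i / Σ λ:
  PC1: 48/107 = 0.4486
  PC2: 30/107 = 0.2804
  PC3: 29/107 = 0.271

Step 3 — cumulative fraction after k components = (λ_1 + ... + λ_k) / Σ λ:
  k = 1: 48/107 = 0.4486
  k = 2: (48 + 30)/107 = 78/107 = 0.729
  k = 3: (48 + 30 + 29)/107 = 107/107 = 1

Summary (fraction, with percent):

explained: PC1 0.4486 (44.86%), PC2 0.2804 (28.04%), PC3 0.271 (27.1%);  cumulative: 0.4486, 0.729, 1


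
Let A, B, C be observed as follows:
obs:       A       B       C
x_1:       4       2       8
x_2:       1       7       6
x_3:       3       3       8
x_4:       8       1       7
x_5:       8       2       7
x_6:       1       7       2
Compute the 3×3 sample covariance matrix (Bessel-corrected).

Step 1 — column means:
  mean(A) = (4 + 1 + 3 + 8 + 8 + 1) / 6 = 25/6 = 4.1667
  mean(B) = (2 + 7 + 3 + 1 + 2 + 7) / 6 = 22/6 = 3.6667
  mean(C) = (8 + 6 + 8 + 7 + 7 + 2) / 6 = 38/6 = 6.3333

Step 2 — sample covariance S[i,j] = (1/(n-1)) · Σ_k (x_{k,i} - mean_i) · (x_{k,j} - mean_j), with n-1 = 5.
  S[A,A] = ((-0.1667)·(-0.1667) + (-3.1667)·(-3.1667) + (-1.1667)·(-1.1667) + (3.8333)·(3.8333) + (3.8333)·(3.8333) + (-3.1667)·(-3.1667)) / 5 = 50.8333/5 = 10.1667
  S[A,B] = ((-0.1667)·(-1.6667) + (-3.1667)·(3.3333) + (-1.1667)·(-0.6667) + (3.8333)·(-2.6667) + (3.8333)·(-1.6667) + (-3.1667)·(3.3333)) / 5 = -36.6667/5 = -7.3333
  S[A,C] = ((-0.1667)·(1.6667) + (-3.1667)·(-0.3333) + (-1.1667)·(1.6667) + (3.8333)·(0.6667) + (3.8333)·(0.6667) + (-3.1667)·(-4.3333)) / 5 = 17.6667/5 = 3.5333
  S[B,B] = ((-1.6667)·(-1.6667) + (3.3333)·(3.3333) + (-0.6667)·(-0.6667) + (-2.6667)·(-2.6667) + (-1.6667)·(-1.6667) + (3.3333)·(3.3333)) / 5 = 35.3333/5 = 7.0667
  S[B,C] = ((-1.6667)·(1.6667) + (3.3333)·(-0.3333) + (-0.6667)·(1.6667) + (-2.6667)·(0.6667) + (-1.6667)·(0.6667) + (3.3333)·(-4.3333)) / 5 = -22.3333/5 = -4.4667
  S[C,C] = ((1.6667)·(1.6667) + (-0.3333)·(-0.3333) + (1.6667)·(1.6667) + (0.6667)·(0.6667) + (0.6667)·(0.6667) + (-4.3333)·(-4.3333)) / 5 = 25.3333/5 = 5.0667

S is symmetric (S[j,i] = S[i,j]). Assembling:

S = [[10.1667, -7.3333, 3.5333],
 [-7.3333, 7.0667, -4.4667],
 [3.5333, -4.4667, 5.0667]]


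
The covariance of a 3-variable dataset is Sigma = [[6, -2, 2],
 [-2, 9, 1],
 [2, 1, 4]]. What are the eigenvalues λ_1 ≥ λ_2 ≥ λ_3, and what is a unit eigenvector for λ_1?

Step 1 — characteristic polynomial p(λ) = det(λI - Sigma) = λ³ - tr·λ² + c_1·λ - det, where tr = trace, c_1 = sum of the principal 2×2 minors, det = det(Sigma):
  tr = 6 + 9 + 4 = 19,
  c_1 = (6·9 - (-2)²) + (6·4 - (2)²) + (9·4 - (1)²) = 50 + 20 + 35 = 105,
  det = 6·(9·4 - (1)²) - (-2)·((-2)·4 - (1)·(2)) + (2)·((-2)·(1) - 9·(2)) = 6·(35) - (-2)·(-10) + (2)·(-20) = 150.
  So p(λ) = λ³ - 19λ² + 105λ - 150.
Step 2 — look for an integer root (rational root theorem: any rational root is an integer divisor of 150). Testing λ = 10:
  p(10) = 1000 - 1900 + 1050 - 150 = 0  ✓
  Dividing out (λ - 10): p(λ) = (λ - 10)(λ² - 9λ + 15).
Step 3 — remaining eigenvalues from the quadratic λ² - 9λ + 15 = 0:
  Δ = 9² - 4·15 = 81 - 60 = 21,  λ = (9 ± √21)/2 = (9 ± 4.5826)/2 ≈ 6.7913 or 2.2087.
  Sorted: λ_1 = 10,  λ_2 = 6.7913,  λ_3 = 2.2087  (check: sum = 19 = tr ✓).

Step 4 — unit eigenvector for λ_1 = 10: v spans the null space of (Sigma - λ_1 I), whose rows are
  r_1 = (-4, -2, 2),  r_2 = (-2, -1, 1),  r_3 = (2, 1, -6).
  v is orthogonal to every row, so take v ∝ r_1 × r_3 = ((-2)·(-6) - (2)·(1), (2)·(2) - (-4)·(-6), (-4)·(1) - (-2)·(2)) = (10, -20, 0).
  Rescale (divide by 10): u = (1, -2, 0).
  ||u|| = √((1)² + (-2)² + (0)²) = √(5) ≈ 2.2361,  v_1 = u/||u|| ≈ (0.4472, -0.8944, 0) (||v_1|| = 1).

λ_1 = 10,  λ_2 = 6.7913,  λ_3 = 2.2087;  v_1 ≈ (0.4472, -0.8944, 0)


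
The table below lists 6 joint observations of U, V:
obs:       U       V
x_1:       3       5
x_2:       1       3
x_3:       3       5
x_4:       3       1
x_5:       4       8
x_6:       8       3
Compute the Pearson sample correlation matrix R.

Step 1 — column means:
  mean(U) = (3 + 1 + 3 + 3 + 4 + 8) / 6 = 22/6 = 3.6667
  mean(V) = (5 + 3 + 5 + 1 + 8 + 3) / 6 = 25/6 = 4.1667

Step 2 — sample variances and covariances s[i,j] = (1/(n-1)) · Σ_k (x_{k,i} - mean_i) · (x_{k,j} - mean_j), with n-1 = 5:
  s[U,U] = ((-0.6667)·(-0.6667) + (-2.6667)·(-2.6667) + (-0.6667)·(-0.6667) + (-0.6667)·(-0.6667) + (0.3333)·(0.3333) + (4.3333)·(4.3333)) / 5 = 27.3333/5 = 5.4667
  s[U,V] = ((-0.6667)·(0.8333) + (-2.6667)·(-1.1667) + (-0.6667)·(0.8333) + (-0.6667)·(-3.1667) + (0.3333)·(3.8333) + (4.3333)·(-1.1667)) / 5 = 0.3333/5 = 0.0667
  s[V,V] = ((0.8333)·(0.8333) + (-1.1667)·(-1.1667) + (0.8333)·(0.8333) + (-3.1667)·(-3.1667) + (3.8333)·(3.8333) + (-1.1667)·(-1.1667)) / 5 = 28.8333/5 = 5.7667
  Sample standard deviations s_i = √(s[i,i]):
  s(U) = √(5.4667) = 2.3381
  s(V) = √(5.7667) = 2.4014

Step 3 — r_{ij} = s_{ij} / (s_i · s_j):
  r[U,U] = 1 (diagonal).
  r[U,V] = 0.0667 / (2.3381 · 2.4014) = 0.0667 / 5.6147 = 0.0119
  r[V,V] = 1 (diagonal).

R is symmetric with unit diagonal. Assembling:

R = [[1, 0.0119],
 [0.0119, 1]]


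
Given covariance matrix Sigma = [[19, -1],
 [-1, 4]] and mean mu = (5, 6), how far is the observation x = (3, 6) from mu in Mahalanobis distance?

Step 1 — centre the observation: (x - mu) = (-2, 0).

Step 2 — invert Sigma. det(Sigma) = 19·4 - (-1)² = 75.
  Sigma^{-1} = (1/det) · [[d, -b], [-b, a]] = [[0.0533, 0.0133],
 [0.0133, 0.2533]].

Step 3 — form the quadratic (x - mu)^T · Sigma^{-1} · (x - mu):
  Sigma^{-1} · (x - mu) = (-0.1067, -0.0267).
  (x - mu)^T · [Sigma^{-1} · (x - mu)] = (-2)·(-0.1067) + (0)·(-0.0267) = 0.2133.

Step 4 — take square root: d = √(0.2133) ≈ 0.4619.

d(x, mu) = √(0.2133) ≈ 0.4619


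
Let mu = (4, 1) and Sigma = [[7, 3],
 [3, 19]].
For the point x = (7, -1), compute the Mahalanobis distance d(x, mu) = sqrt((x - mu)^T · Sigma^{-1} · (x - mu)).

Step 1 — centre the observation: (x - mu) = (3, -2).

Step 2 — invert Sigma. det(Sigma) = 7·19 - (3)² = 124.
  Sigma^{-1} = (1/det) · [[d, -b], [-b, a]] = [[0.1532, -0.0242],
 [-0.0242, 0.0565]].

Step 3 — form the quadratic (x - mu)^T · Sigma^{-1} · (x - mu):
  Sigma^{-1} · (x - mu) = (0.5081, -0.1855).
  (x - mu)^T · [Sigma^{-1} · (x - mu)] = (3)·(0.5081) + (-2)·(-0.1855) = 1.8952.

Step 4 — take square root: d = √(1.8952) ≈ 1.3766.

d(x, mu) = √(1.8952) ≈ 1.3766


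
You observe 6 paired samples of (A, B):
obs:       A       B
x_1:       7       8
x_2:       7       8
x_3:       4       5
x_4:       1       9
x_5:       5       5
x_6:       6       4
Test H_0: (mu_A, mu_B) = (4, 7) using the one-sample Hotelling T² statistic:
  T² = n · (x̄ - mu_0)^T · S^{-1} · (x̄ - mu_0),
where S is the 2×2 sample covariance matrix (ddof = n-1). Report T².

Step 1 — sample mean vector:
  mean(A) = (7 + 7 + 4 + 1 + 5 + 6) / 6 = 30/6 = 5
  mean(B) = (8 + 8 + 5 + 9 + 5 + 4) / 6 = 39/6 = 6.5
  x̄ = (5, 6.5),  deviation x̄ - mu_0 = (5, 6.5) - (4, 7) = (1, -0.5).

Step 2 — sample covariance matrix, S[i,j] = (1/(n-1)) · Σ_k (x_{k,i} - mean_i) · (x_{k,j} - mean_j), divisor n-1 = 5:
  S[A,A] = ((2)·(2) + (2)·(2) + (-1)·(-1) + (-4)·(-4) + (0)·(0) + (1)·(1)) / 5 = 26/5 = 5.2
  S[A,B] = ((2)·(1.5) + (2)·(1.5) + (-1)·(-1.5) + (-4)·(2.5) + (0)·(-1.5) + (1)·(-2.5)) / 5 = -5/5 = -1
  S[B,B] = ((1.5)·(1.5) + (1.5)·(1.5) + (-1.5)·(-1.5) + (2.5)·(2.5) + (-1.5)·(-1.5) + (-2.5)·(-2.5)) / 5 = 21.5/5 = 4.3
  S = [[5.2, -1],
 [-1, 4.3]].

Step 3 — invert S. det(S) = 5.2·4.3 - (-1)² = 21.36.
  S^{-1} = (1/det) · [[d, -b], [-b, a]] = [[0.2013, 0.0468],
 [0.0468, 0.2434]].

Step 4 — quadratic form (x̄ - mu_0)^T · S^{-1} · (x̄ - mu_0):
  S^{-1} · (x̄ - mu_0) = (0.1779, -0.0749),
  (x̄ - mu_0)^T · [...] = (1)·(0.1779) + (-0.5)·(-0.0749) = 0.2154.

Step 5 — scale by n: T² = 6 · 0.2154 = 1.2921.

T² ≈ 1.2921


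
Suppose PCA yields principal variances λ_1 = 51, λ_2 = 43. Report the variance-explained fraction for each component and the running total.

Step 1 — total variance = trace(Sigma) = Σ λ_i = 51 + 43 = 94.

Step 2 — fraction explained by component i = λ_i / Σ λ:
  PC1: 51/94 = 0.5426
  PC2: 43/94 = 0.4574

Step 3 — cumulative fraction after k components = (λ_1 + ... + λ_k) / Σ λ:
  k = 1: 51/94 = 0.5426
  k = 2: (51 + 43)/94 = 94/94 = 1

Summary (fraction, with percent):

explained: PC1 0.5426 (54.26%), PC2 0.4574 (45.74%);  cumulative: 0.5426, 1


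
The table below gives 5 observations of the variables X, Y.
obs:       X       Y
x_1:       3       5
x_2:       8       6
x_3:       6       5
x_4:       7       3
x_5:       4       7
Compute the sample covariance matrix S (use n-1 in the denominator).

Step 1 — column means:
  mean(X) = (3 + 8 + 6 + 7 + 4) / 5 = 28/5 = 5.6
  mean(Y) = (5 + 6 + 5 + 3 + 7) / 5 = 26/5 = 5.2

Step 2 — sample covariance S[i,j] = (1/(n-1)) · Σ_k (x_{k,i} - mean_i) · (x_{k,j} - mean_j), with n-1 = 4.
  S[X,X] = ((-2.6)·(-2.6) + (2.4)·(2.4) + (0.4)·(0.4) + (1.4)·(1.4) + (-1.6)·(-1.6)) / 4 = 17.2/4 = 4.3
  S[X,Y] = ((-2.6)·(-0.2) + (2.4)·(0.8) + (0.4)·(-0.2) + (1.4)·(-2.2) + (-1.6)·(1.8)) / 4 = -3.6/4 = -0.9
  S[Y,Y] = ((-0.2)·(-0.2) + (0.8)·(0.8) + (-0.2)·(-0.2) + (-2.2)·(-2.2) + (1.8)·(1.8)) / 4 = 8.8/4 = 2.2

S is symmetric (S[j,i] = S[i,j]). Assembling:

S = [[4.3, -0.9],
 [-0.9, 2.2]]


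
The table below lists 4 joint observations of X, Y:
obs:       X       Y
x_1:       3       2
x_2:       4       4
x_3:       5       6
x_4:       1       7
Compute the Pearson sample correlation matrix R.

Step 1 — column means:
  mean(X) = (3 + 4 + 5 + 1) / 4 = 13/4 = 3.25
  mean(Y) = (2 + 4 + 6 + 7) / 4 = 19/4 = 4.75

Step 2 — sample variances and covariances s[i,j] = (1/(n-1)) · Σ_k (x_{k,i} - mean_i) · (x_{k,j} - mean_j), with n-1 = 3:
  s[X,X] = ((-0.25)·(-0.25) + (0.75)·(0.75) + (1.75)·(1.75) + (-2.25)·(-2.25)) / 3 = 8.75/3 = 2.9167
  s[X,Y] = ((-0.25)·(-2.75) + (0.75)·(-0.75) + (1.75)·(1.25) + (-2.25)·(2.25)) / 3 = -2.75/3 = -0.9167
  s[Y,Y] = ((-2.75)·(-2.75) + (-0.75)·(-0.75) + (1.25)·(1.25) + (2.25)·(2.25)) / 3 = 14.75/3 = 4.9167
  Sample standard deviations s_i = √(s[i,i]):
  s(X) = √(2.9167) = 1.7078
  s(Y) = √(4.9167) = 2.2174

Step 3 — r_{ij} = s_{ij} / (s_i · s_j):
  r[X,X] = 1 (diagonal).
  r[X,Y] = -0.9167 / (1.7078 · 2.2174) = -0.9167 / 3.7869 = -0.2421
  r[Y,Y] = 1 (diagonal).

R is symmetric with unit diagonal. Assembling:

R = [[1, -0.2421],
 [-0.2421, 1]]


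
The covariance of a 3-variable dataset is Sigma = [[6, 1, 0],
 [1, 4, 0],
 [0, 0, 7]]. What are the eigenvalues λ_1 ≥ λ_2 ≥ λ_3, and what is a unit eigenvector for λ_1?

Step 1 — characteristic polynomial p(λ) = det(λI - Sigma) = λ³ - tr·λ² + c_1·λ - det, where tr = trace, c_1 = sum of the principal 2×2 minors, det = det(Sigma):
  tr = 6 + 4 + 7 = 17,
  c_1 = (6·4 - (1)²) + (6·7 - (0)²) + (4·7 - (0)²) = 23 + 42 + 28 = 93,
  det = 6·(4·7 - (0)²) - (1)·((1)·7 - (0)·(0)) + (0)·((1)·(0) - 4·(0)) = 6·(28) - (1)·(7) + (0)·(0) = 161.
  So p(λ) = λ³ - 17λ² + 93λ - 161.
Step 2 — look for an integer root (rational root theorem: any rational root is an integer divisor of 161). Testing λ = 7:
  p(7) = 343 - 833 + 651 - 161 = 0  ✓
  Dividing out (λ - 7): p(λ) = (λ - 7)(λ² - 10λ + 23).
Step 3 — remaining eigenvalues from the quadratic λ² - 10λ + 23 = 0:
  Δ = 10² - 4·23 = 100 - 92 = 8,  λ = (10 ± √8)/2 = (10 ± 2.8284)/2 ≈ 6.4142 or 3.5858.
  Sorted: λ_1 = 7,  λ_2 = 6.4142,  λ_3 = 3.5858  (check: sum = 17 = tr ✓).

Step 4 — unit eigenvector for λ_1 = 7: v spans the null space of (Sigma - λ_1 I), whose rows are
  r_1 = (-1, 1, 0),  r_2 = (1, -3, 0),  r_3 = (0, 0, 0).
  v is orthogonal to every row, so take v ∝ r_1 × r_2 = ((1)·(0) - (0)·(-3), (0)·(1) - (-1)·(0), (-1)·(-3) - (1)·(1)) = (0, 0, 2).
  Rescale (divide by 2): u = (0, 0, 1).
  ||u|| = √((0)² + (0)² + (1)²) = √(1) = 1,  v_1 = u/||u|| ≈ (0, 0, 1) (||v_1|| = 1).

λ_1 = 7,  λ_2 = 6.4142,  λ_3 = 3.5858;  v_1 ≈ (0, 0, 1)


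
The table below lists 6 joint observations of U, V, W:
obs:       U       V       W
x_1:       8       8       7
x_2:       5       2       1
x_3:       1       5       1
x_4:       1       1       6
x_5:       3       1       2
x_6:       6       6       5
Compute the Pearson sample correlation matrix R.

Step 1 — column means:
  mean(U) = (8 + 5 + 1 + 1 + 3 + 6) / 6 = 24/6 = 4
  mean(V) = (8 + 2 + 5 + 1 + 1 + 6) / 6 = 23/6 = 3.8333
  mean(W) = (7 + 1 + 1 + 6 + 2 + 5) / 6 = 22/6 = 3.6667

Step 2 — sample variances and covariances s[i,j] = (1/(n-1)) · Σ_k (x_{k,i} - mean_i) · (x_{k,j} - mean_j), with n-1 = 5:
  s[U,U] = ((4)·(4) + (1)·(1) + (-3)·(-3) + (-3)·(-3) + (-1)·(-1) + (2)·(2)) / 5 = 40/5 = 8
  s[U,V] = ((4)·(4.1667) + (1)·(-1.8333) + (-3)·(1.1667) + (-3)·(-2.8333) + (-1)·(-2.8333) + (2)·(2.1667)) / 5 = 27/5 = 5.4
  s[U,W] = ((4)·(3.3333) + (1)·(-2.6667) + (-3)·(-2.6667) + (-3)·(2.3333) + (-1)·(-1.6667) + (2)·(1.3333)) / 5 = 16/5 = 3.2
  s[V,V] = ((4.1667)·(4.1667) + (-1.8333)·(-1.8333) + (1.1667)·(1.1667) + (-2.8333)·(-2.8333) + (-2.8333)·(-2.8333) + (2.1667)·(2.1667)) / 5 = 42.8333/5 = 8.5667
  s[V,W] = ((4.1667)·(3.3333) + (-1.8333)·(-2.6667) + (1.1667)·(-2.6667) + (-2.8333)·(2.3333) + (-2.8333)·(-1.6667) + (2.1667)·(1.3333)) / 5 = 16.6667/5 = 3.3333
  s[W,W] = ((3.3333)·(3.3333) + (-2.6667)·(-2.6667) + (-2.6667)·(-2.6667) + (2.3333)·(2.3333) + (-1.6667)·(-1.6667) + (1.3333)·(1.3333)) / 5 = 35.3333/5 = 7.0667
  Sample standard deviations s_i = √(s[i,i]):
  s(U) = √(8) = 2.8284
  s(V) = √(8.5667) = 2.9269
  s(W) = √(7.0667) = 2.6583

Step 3 — r_{ij} = s_{ij} / (s_i · s_j):
  r[U,U] = 1 (diagonal).
  r[U,V] = 5.4 / (2.8284 · 2.9269) = 5.4 / 8.2785 = 0.6523
  r[U,W] = 3.2 / (2.8284 · 2.6583) = 3.2 / 7.5189 = 0.4256
  r[V,V] = 1 (diagonal).
  r[V,W] = 3.3333 / (2.9269 · 2.6583) = 3.3333 / 7.7806 = 0.4284
  r[W,W] = 1 (diagonal).

R is symmetric with unit diagonal. Assembling:

R = [[1, 0.6523, 0.4256],
 [0.6523, 1, 0.4284],
 [0.4256, 0.4284, 1]]


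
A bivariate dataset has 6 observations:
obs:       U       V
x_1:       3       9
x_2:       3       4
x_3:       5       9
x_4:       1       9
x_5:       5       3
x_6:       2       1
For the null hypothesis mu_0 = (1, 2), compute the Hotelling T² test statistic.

Step 1 — sample mean vector:
  mean(U) = (3 + 3 + 5 + 1 + 5 + 2) / 6 = 19/6 = 3.1667
  mean(V) = (9 + 4 + 9 + 9 + 3 + 1) / 6 = 35/6 = 5.8333
  x̄ = (3.1667, 5.8333),  deviation x̄ - mu_0 = (3.1667, 5.8333) - (1, 2) = (2.1667, 3.8333).

Step 2 — sample covariance matrix, S[i,j] = (1/(n-1)) · Σ_k (x_{k,i} - mean_i) · (x_{k,j} - mean_j), divisor n-1 = 5:
  S[U,U] = ((-0.1667)·(-0.1667) + (-0.1667)·(-0.1667) + (1.8333)·(1.8333) + (-2.1667)·(-2.1667) + (1.8333)·(1.8333) + (-1.1667)·(-1.1667)) / 5 = 12.8333/5 = 2.5667
  S[U,V] = ((-0.1667)·(3.1667) + (-0.1667)·(-1.8333) + (1.8333)·(3.1667) + (-2.1667)·(3.1667) + (1.8333)·(-2.8333) + (-1.1667)·(-4.8333)) / 5 = -0.8333/5 = -0.1667
  S[V,V] = ((3.1667)·(3.1667) + (-1.8333)·(-1.8333) + (3.1667)·(3.1667) + (3.1667)·(3.1667) + (-2.8333)·(-2.8333) + (-4.8333)·(-4.8333)) / 5 = 64.8333/5 = 12.9667
  S = [[2.5667, -0.1667],
 [-0.1667, 12.9667]].

Step 3 — invert S. det(S) = 2.5667·12.9667 - (-0.1667)² = 33.2533.
  S^{-1} = (1/det) · [[d, -b], [-b, a]] = [[0.3899, 0.005],
 [0.005, 0.0772]].

Step 4 — quadratic form (x̄ - mu_0)^T · S^{-1} · (x̄ - mu_0):
  S^{-1} · (x̄ - mu_0) = (0.8641, 0.3067),
  (x̄ - mu_0)^T · [...] = (2.1667)·(0.8641) + (3.8333)·(0.3067) = 3.048.

Step 5 — scale by n: T² = 6 · 3.048 = 18.2879.

T² ≈ 18.2879


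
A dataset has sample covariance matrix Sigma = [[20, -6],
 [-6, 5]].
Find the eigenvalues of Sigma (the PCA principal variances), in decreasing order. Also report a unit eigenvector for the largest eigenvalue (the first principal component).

Step 1 — characteristic polynomial of 2×2 Sigma:
  det(Sigma - λI) = λ² - trace · λ + det = 0.
  trace = 20 + 5 = 25, det = 20·5 - (-6)² = 64.
Step 2 — discriminant:
  Δ = trace² - 4·det = 625 - 256 = 369.
Step 3 — eigenvalues:
  λ = (trace ± √Δ)/2 = (25 ± 19.2094)/2,
  λ_1 = 22.1047,  λ_2 = 2.8953.

Step 4 — unit eigenvector for λ_1: solve (Sigma - λ_1 I)v = 0. First row:
  (20 - 22.1047)·v_x + (-6)·v_y = 0, i.e. (-2.1047)·v_x + (-6)·v_y = 0,
  so v ∝ (b, λ_1 - a) = (-6, 2.1047); multiply by -1 so the first entry is positive: u = (6, -2.1047).
  ||u|| = √((6)² + (-2.1047)²) = √(40.4297) ≈ 6.3584,
  v_1 = u/||u|| ≈ (0.9436, -0.331) (||v_1|| = 1).

λ_1 = 22.1047,  λ_2 = 2.8953;  v_1 ≈ (0.9436, -0.331)


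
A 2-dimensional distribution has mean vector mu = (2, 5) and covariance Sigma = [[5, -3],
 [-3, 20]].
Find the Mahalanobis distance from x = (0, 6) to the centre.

Step 1 — centre the observation: (x - mu) = (-2, 1).

Step 2 — invert Sigma. det(Sigma) = 5·20 - (-3)² = 91.
  Sigma^{-1} = (1/det) · [[d, -b], [-b, a]] = [[0.2198, 0.033],
 [0.033, 0.0549]].

Step 3 — form the quadratic (x - mu)^T · Sigma^{-1} · (x - mu):
  Sigma^{-1} · (x - mu) = (-0.4066, -0.011).
  (x - mu)^T · [Sigma^{-1} · (x - mu)] = (-2)·(-0.4066) + (1)·(-0.011) = 0.8022.

Step 4 — take square root: d = √(0.8022) ≈ 0.8957.

d(x, mu) = √(0.8022) ≈ 0.8957


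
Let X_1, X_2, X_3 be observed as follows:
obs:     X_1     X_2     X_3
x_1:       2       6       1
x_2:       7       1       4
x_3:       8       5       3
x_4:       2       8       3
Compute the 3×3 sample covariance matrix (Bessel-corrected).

Step 1 — column means:
  mean(X_1) = (2 + 7 + 8 + 2) / 4 = 19/4 = 4.75
  mean(X_2) = (6 + 1 + 5 + 8) / 4 = 20/4 = 5
  mean(X_3) = (1 + 4 + 3 + 3) / 4 = 11/4 = 2.75

Step 2 — sample covariance S[i,j] = (1/(n-1)) · Σ_k (x_{k,i} - mean_i) · (x_{k,j} - mean_j), with n-1 = 3.
  S[X_1,X_1] = ((-2.75)·(-2.75) + (2.25)·(2.25) + (3.25)·(3.25) + (-2.75)·(-2.75)) / 3 = 30.75/3 = 10.25
  S[X_1,X_2] = ((-2.75)·(1) + (2.25)·(-4) + (3.25)·(0) + (-2.75)·(3)) / 3 = -20/3 = -6.6667
  S[X_1,X_3] = ((-2.75)·(-1.75) + (2.25)·(1.25) + (3.25)·(0.25) + (-2.75)·(0.25)) / 3 = 7.75/3 = 2.5833
  S[X_2,X_2] = ((1)·(1) + (-4)·(-4) + (0)·(0) + (3)·(3)) / 3 = 26/3 = 8.6667
  S[X_2,X_3] = ((1)·(-1.75) + (-4)·(1.25) + (0)·(0.25) + (3)·(0.25)) / 3 = -6/3 = -2
  S[X_3,X_3] = ((-1.75)·(-1.75) + (1.25)·(1.25) + (0.25)·(0.25) + (0.25)·(0.25)) / 3 = 4.75/3 = 1.5833

S is symmetric (S[j,i] = S[i,j]). Assembling:

S = [[10.25, -6.6667, 2.5833],
 [-6.6667, 8.6667, -2],
 [2.5833, -2, 1.5833]]


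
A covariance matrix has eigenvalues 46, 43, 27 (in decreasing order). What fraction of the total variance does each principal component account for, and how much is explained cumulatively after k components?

Step 1 — total variance = trace(Sigma) = Σ λ_i = 46 + 43 + 27 = 116.

Step 2 — fraction explained by component i = λ_i / Σ λ:
  PC1: 46/116 = 0.3966
  PC2: 43/116 = 0.3707
  PC3: 27/116 = 0.2328

Step 3 — cumulative fraction after k components = (λ_1 + ... + λ_k) / Σ λ:
  k = 1: 46/116 = 0.3966
  k = 2: (46 + 43)/116 = 89/116 = 0.7672
  k = 3: (46 + 43 + 27)/116 = 116/116 = 1

Summary (fraction, with percent):

explained: PC1 0.3966 (39.66%), PC2 0.3707 (37.07%), PC3 0.2328 (23.28%);  cumulative: 0.3966, 0.7672, 1


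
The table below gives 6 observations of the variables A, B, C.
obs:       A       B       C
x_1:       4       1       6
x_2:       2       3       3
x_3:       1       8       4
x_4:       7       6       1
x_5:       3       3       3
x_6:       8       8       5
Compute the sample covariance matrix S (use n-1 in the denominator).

Step 1 — column means:
  mean(A) = (4 + 2 + 1 + 7 + 3 + 8) / 6 = 25/6 = 4.1667
  mean(B) = (1 + 3 + 8 + 6 + 3 + 8) / 6 = 29/6 = 4.8333
  mean(C) = (6 + 3 + 4 + 1 + 3 + 5) / 6 = 22/6 = 3.6667

Step 2 — sample covariance S[i,j] = (1/(n-1)) · Σ_k (x_{k,i} - mean_i) · (x_{k,j} - mean_j), with n-1 = 5.
  S[A,A] = ((-0.1667)·(-0.1667) + (-2.1667)·(-2.1667) + (-3.1667)·(-3.1667) + (2.8333)·(2.8333) + (-1.1667)·(-1.1667) + (3.8333)·(3.8333)) / 5 = 38.8333/5 = 7.7667
  S[A,B] = ((-0.1667)·(-3.8333) + (-2.1667)·(-1.8333) + (-3.1667)·(3.1667) + (2.8333)·(1.1667) + (-1.1667)·(-1.8333) + (3.8333)·(3.1667)) / 5 = 12.1667/5 = 2.4333
  S[A,C] = ((-0.1667)·(2.3333) + (-2.1667)·(-0.6667) + (-3.1667)·(0.3333) + (2.8333)·(-2.6667) + (-1.1667)·(-0.6667) + (3.8333)·(1.3333)) / 5 = -1.6667/5 = -0.3333
  S[B,B] = ((-3.8333)·(-3.8333) + (-1.8333)·(-1.8333) + (3.1667)·(3.1667) + (1.1667)·(1.1667) + (-1.8333)·(-1.8333) + (3.1667)·(3.1667)) / 5 = 42.8333/5 = 8.5667
  S[B,C] = ((-3.8333)·(2.3333) + (-1.8333)·(-0.6667) + (3.1667)·(0.3333) + (1.1667)·(-2.6667) + (-1.8333)·(-0.6667) + (3.1667)·(1.3333)) / 5 = -4.3333/5 = -0.8667
  S[C,C] = ((2.3333)·(2.3333) + (-0.6667)·(-0.6667) + (0.3333)·(0.3333) + (-2.6667)·(-2.6667) + (-0.6667)·(-0.6667) + (1.3333)·(1.3333)) / 5 = 15.3333/5 = 3.0667

S is symmetric (S[j,i] = S[i,j]). Assembling:

S = [[7.7667, 2.4333, -0.3333],
 [2.4333, 8.5667, -0.8667],
 [-0.3333, -0.8667, 3.0667]]


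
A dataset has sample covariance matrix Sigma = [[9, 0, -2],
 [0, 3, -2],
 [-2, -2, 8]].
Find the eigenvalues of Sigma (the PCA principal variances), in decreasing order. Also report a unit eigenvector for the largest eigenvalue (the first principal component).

Step 1 — characteristic polynomial p(λ) = det(λI - Sigma) = λ³ - tr·λ² + c_1·λ - det, where tr = trace, c_1 = sum of the principal 2×2 minors, det = det(Sigma):
  tr = 9 + 3 + 8 = 20,
  c_1 = (9·3 - (0)²) + (9·8 - (-2)²) + (3·8 - (-2)²) = 27 + 68 + 20 = 115,
  det = 9·(3·8 - (-2)²) - (0)·((0)·8 - (-2)·(-2)) + (-2)·((0)·(-2) - 3·(-2)) = 9·(20) - (0)·(-4) + (-2)·(6) = 168.
  So p(λ) = λ³ - 20λ² + 115λ - 168.
Step 2 — look for an integer root (rational root theorem: any rational root is an integer divisor of 168). Testing λ = 7:
  p(7) = 343 - 980 + 805 - 168 = 0  ✓
  Dividing out (λ - 7): p(λ) = (λ - 7)(λ² - 13λ + 24).
Step 3 — remaining eigenvalues from the quadratic λ² - 13λ + 24 = 0:
  Δ = 13² - 4·24 = 169 - 96 = 73,  λ = (13 ± √73)/2 = (13 ± 8.544)/2 ≈ 10.772 or 2.228.
  Sorted: λ_1 = 10.772,  λ_2 = 7,  λ_3 = 2.228  (check: sum = 20 = tr ✓).

Step 4 — unit eigenvector for λ_1 ≈ 10.772: v spans the null space of (Sigma - λ_1 I), whose rows are
  r_1 = (-1.772, 0, -2),  r_2 = (0, -7.772, -2),  r_3 = (-2, -2, -2.772).
  v is orthogonal to every row, so take v ∝ r_1 × r_2 = ((0)·(-2) - (-2)·(-7.772), (-2)·(0) - (-1.772)·(-2), (-1.772)·(-7.772) - (0)·(0)) ≈ (-15.544, -3.544, 13.772).
  Rescale (multiply by -1 so the first nonzero entry is positive): u = (15.544, 3.544, -13.772).
  ||u|| = √((15.544)² + (3.544)² + (-13.772)²) = √(443.8441) ≈ 21.0676,  v_1 = u/||u|| ≈ (0.7378, 0.1682, -0.6537) (||v_1|| = 1).

λ_1 = 10.772,  λ_2 = 7,  λ_3 = 2.228;  v_1 ≈ (0.7378, 0.1682, -0.6537)
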